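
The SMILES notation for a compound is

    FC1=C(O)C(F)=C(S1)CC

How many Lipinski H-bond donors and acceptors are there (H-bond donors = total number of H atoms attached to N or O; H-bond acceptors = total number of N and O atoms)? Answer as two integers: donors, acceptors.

1, 1

Donors: find every N or O and count the H atoms it carries.
  atom 4 (O): bond orders sum to 1 → 1 H
Lipinski HBD = 1.
Acceptors: N atoms = 0, O atoms = 1 → HBA = 1.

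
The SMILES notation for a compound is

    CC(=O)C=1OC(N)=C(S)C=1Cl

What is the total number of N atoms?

Scan the SMILES for N atoms (remember two-letter symbols like Cl and Br are single atoms).
Nitrogen count: 1.

1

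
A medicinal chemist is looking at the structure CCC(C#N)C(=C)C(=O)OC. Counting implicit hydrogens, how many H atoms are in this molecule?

11

Walk through each heavy atom and fill implicit hydrogens from standard valence (C 4, N 3, O 2, S 2, halogen 1):
  atom 1: C, bond orders sum to 1 (valence 4) → 3 H
  atom 2: C, bond orders sum to 2 (valence 4) → 2 H
  atom 3: C, bond orders sum to 3 (valence 4) → 1 H
  atom 4: C, bond orders sum to 4 (valence 4) → 0 H
  atom 5: N, bond orders sum to 3 (valence 3) → 0 H
  atom 6: C, bond orders sum to 4 (valence 4) → 0 H
  atom 7: C, bond orders sum to 2 (valence 4) → 2 H
  atom 8: C, bond orders sum to 4 (valence 4) → 0 H
  atom 9: O, bond orders sum to 2 (valence 2) → 0 H
  atom 10: O, bond orders sum to 2 (valence 2) → 0 H
  atom 11: C, bond orders sum to 1 (valence 4) → 3 H
Total hydrogens: 11.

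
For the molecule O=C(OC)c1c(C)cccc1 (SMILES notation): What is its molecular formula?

Walk through each heavy atom and fill implicit hydrogens from standard valence (C 4, N 3, O 2, S 2, halogen 1); for lowercase aromatic atoms, an aromatic c carries 1 H when it has two neighbours and 0 H with three, and aromatic n carries 0 H:
  atom 1: O, bond orders sum to 2 (valence 2) → 0 H
  atom 2: C, bond orders sum to 4 (valence 4) → 0 H
  atom 3: O, bond orders sum to 2 (valence 2) → 0 H
  atom 4: C, bond orders sum to 1 (valence 4) → 3 H
  atom 5: aromatic c, 3 neighbours → 0 H
  atom 6: aromatic c, 3 neighbours → 0 H
  atom 7: C, bond orders sum to 1 (valence 4) → 3 H
  atom 8: aromatic c, 2 neighbours → 1 H
  atom 9: aromatic c, 2 neighbours → 1 H
  atom 10: aromatic c, 2 neighbours → 1 H
  atom 11: aromatic c, 2 neighbours → 1 H
Totals → C:9, H:10, O:2.

C9H10O2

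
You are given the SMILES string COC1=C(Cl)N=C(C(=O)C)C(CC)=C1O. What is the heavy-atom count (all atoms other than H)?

15

Every atom symbol written in the SMILES (organic subset) is one heavy atom; implicit H are not written.
Heavy atoms by element → C:10, Cl:1, N:1, O:3.
Total: 15.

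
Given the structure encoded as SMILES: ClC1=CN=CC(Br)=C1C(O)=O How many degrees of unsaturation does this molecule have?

5

Molecular formula: C6H3BrClNO2.
DoU = (2C + 2 + N − H − X) / 2, where X is the halogen count and O/S are ignored.
    = (2·6 + 2 + 1 − 3 − 2) / 2 = 10 / 2 = 5.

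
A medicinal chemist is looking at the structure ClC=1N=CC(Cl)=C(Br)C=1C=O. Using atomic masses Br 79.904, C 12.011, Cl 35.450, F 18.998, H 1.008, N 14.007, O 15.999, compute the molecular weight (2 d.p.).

First, the molecular formula is C6H2BrCl2NO (counting implicit H from valence).
  Br: 1 × 79.904 = 79.904
  C: 6 × 12.011 = 72.066
  Cl: 2 × 35.450 = 70.900
  H: 2 × 1.008 = 2.016
  N: 1 × 14.007 = 14.007
  O: 1 × 15.999 = 15.999
Sum: 1×79.904 + 6×12.011 + 2×35.450 + 2×1.008 + 1×14.007 + 1×15.999 = 254.892 → 254.89 g/mol.

254.89 g/mol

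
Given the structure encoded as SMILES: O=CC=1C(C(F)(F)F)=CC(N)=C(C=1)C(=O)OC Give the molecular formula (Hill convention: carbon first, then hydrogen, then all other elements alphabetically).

C10H8F3NO3

Walk through each heavy atom and fill implicit hydrogens from standard valence (C 4, N 3, O 2, S 2, halogen 1):
  atom 1: O, bond orders sum to 2 (valence 2) → 0 H
  atom 2: C, bond orders sum to 3 (valence 4) → 1 H
  atom 3: C, bond orders sum to 4 (valence 4) → 0 H
  atom 4: C, bond orders sum to 4 (valence 4) → 0 H
  atom 5: C, bond orders sum to 4 (valence 4) → 0 H
  atom 6: F (halogen, monovalent) → 0 H
  atom 7: F (halogen, monovalent) → 0 H
  atom 8: F (halogen, monovalent) → 0 H
  atom 9: C, bond orders sum to 3 (valence 4) → 1 H
  atom 10: C, bond orders sum to 4 (valence 4) → 0 H
  atom 11: N, bond orders sum to 1 (valence 3) → 2 H
  atom 12: C, bond orders sum to 4 (valence 4) → 0 H
  atom 13: C, bond orders sum to 3 (valence 4) → 1 H
  atom 14: C, bond orders sum to 4 (valence 4) → 0 H
  atom 15: O, bond orders sum to 2 (valence 2) → 0 H
  atom 16: O, bond orders sum to 2 (valence 2) → 0 H
  atom 17: C, bond orders sum to 1 (valence 4) → 3 H
Totals → C:10, H:8, F:3, N:1, O:3.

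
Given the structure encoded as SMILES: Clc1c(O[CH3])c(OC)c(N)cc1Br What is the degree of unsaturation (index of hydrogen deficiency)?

Molecular formula: C8H9BrClNO2.
DoU = (2C + 2 + N − H − X) / 2, where X is the halogen count and O/S are ignored.
    = (2·8 + 2 + 1 − 9 − 2) / 2 = 8 / 2 = 4.

4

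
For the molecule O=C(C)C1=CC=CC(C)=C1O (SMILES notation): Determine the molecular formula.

C9H10O2

Walk through each heavy atom and fill implicit hydrogens from standard valence (C 4, N 3, O 2, S 2, halogen 1):
  atom 1: O, bond orders sum to 2 (valence 2) → 0 H
  atom 2: C, bond orders sum to 4 (valence 4) → 0 H
  atom 3: C, bond orders sum to 1 (valence 4) → 3 H
  atom 4: C, bond orders sum to 4 (valence 4) → 0 H
  atom 5: C, bond orders sum to 3 (valence 4) → 1 H
  atom 6: C, bond orders sum to 3 (valence 4) → 1 H
  atom 7: C, bond orders sum to 3 (valence 4) → 1 H
  atom 8: C, bond orders sum to 4 (valence 4) → 0 H
  atom 9: C, bond orders sum to 1 (valence 4) → 3 H
  atom 10: C, bond orders sum to 4 (valence 4) → 0 H
  atom 11: O, bond orders sum to 1 (valence 2) → 1 H
Totals → C:9, H:10, O:2.
In Hill order: C9H10O2.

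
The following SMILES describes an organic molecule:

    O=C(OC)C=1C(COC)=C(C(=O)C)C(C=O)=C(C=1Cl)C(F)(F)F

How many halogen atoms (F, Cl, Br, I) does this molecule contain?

4

Halogen atoms appear at heavy-atom positions 19, 21, 22, 23 (1×Cl, 3×F).
Other groups present: 1 aldehyde, 1 ester, 1 ether, 1 ketone.
Halogen count: 4.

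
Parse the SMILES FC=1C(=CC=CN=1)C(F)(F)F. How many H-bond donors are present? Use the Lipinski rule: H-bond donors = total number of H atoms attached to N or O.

0

Donors: find every N or O and count the H atoms it carries.
  atom 7 (N): bond orders sum to 3 → 0 H
Lipinski HBD = 0.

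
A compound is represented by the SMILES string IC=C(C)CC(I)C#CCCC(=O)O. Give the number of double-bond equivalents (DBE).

Degree of unsaturation = (number of rings) + (number of π bonds).
Ring closures in the SMILES: 0.
π bonds: 2 double bonds (each 1 DoU), 1 triple bond (each 2 DoU) → 4 DoU from unsaturation.
Total DoU = 0 + 4 = 4.

4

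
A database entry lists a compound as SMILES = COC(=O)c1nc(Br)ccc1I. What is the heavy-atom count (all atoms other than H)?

12

Every atom symbol written in the SMILES (organic subset) is one heavy atom; implicit H are not written.
Heavy atoms by element → Br:1, C:7, I:1, N:1, O:2.
Total: 12.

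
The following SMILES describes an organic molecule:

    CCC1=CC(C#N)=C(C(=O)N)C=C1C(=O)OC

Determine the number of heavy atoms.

17

Every atom symbol written in the SMILES (organic subset) is one heavy atom; implicit H are not written.
Heavy atoms by element → C:12, N:2, O:3.
Total: 17.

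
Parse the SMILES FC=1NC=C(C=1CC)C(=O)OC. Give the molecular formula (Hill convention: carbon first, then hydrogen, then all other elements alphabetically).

Walk through each heavy atom and fill implicit hydrogens from standard valence (C 4, N 3, O 2, S 2, halogen 1):
  atom 1: F (halogen, monovalent) → 0 H
  atom 2: C, bond orders sum to 4 (valence 4) → 0 H
  atom 3: N, bond orders sum to 2 (valence 3) → 1 H
  atom 4: C, bond orders sum to 3 (valence 4) → 1 H
  atom 5: C, bond orders sum to 4 (valence 4) → 0 H
  atom 6: C, bond orders sum to 4 (valence 4) → 0 H
  atom 7: C, bond orders sum to 2 (valence 4) → 2 H
  atom 8: C, bond orders sum to 1 (valence 4) → 3 H
  atom 9: C, bond orders sum to 4 (valence 4) → 0 H
  atom 10: O, bond orders sum to 2 (valence 2) → 0 H
  atom 11: O, bond orders sum to 2 (valence 2) → 0 H
  atom 12: C, bond orders sum to 1 (valence 4) → 3 H
Totals → C:8, H:10, F:1, N:1, O:2.

C8H10FNO2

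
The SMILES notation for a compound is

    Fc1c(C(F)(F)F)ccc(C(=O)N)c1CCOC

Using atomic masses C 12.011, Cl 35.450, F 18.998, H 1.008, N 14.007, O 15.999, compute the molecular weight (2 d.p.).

First, the molecular formula is C11H11F4NO2 (counting implicit H from valence).
  C: 11 × 12.011 = 132.121
  F: 4 × 18.998 = 75.992
  H: 11 × 1.008 = 11.088
  N: 1 × 14.007 = 14.007
  O: 2 × 15.999 = 31.998
Sum: 11×12.011 + 4×18.998 + 11×1.008 + 1×14.007 + 2×15.999 = 265.206 → 265.21 g/mol.

265.21 g/mol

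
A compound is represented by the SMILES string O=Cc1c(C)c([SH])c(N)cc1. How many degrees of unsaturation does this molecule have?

Molecular formula: C8H9NOS.
DoU = (2C + 2 + N − H − X) / 2, where X is the halogen count and O/S are ignored.
    = (2·8 + 2 + 1 − 9 − 0) / 2 = 10 / 2 = 5.

5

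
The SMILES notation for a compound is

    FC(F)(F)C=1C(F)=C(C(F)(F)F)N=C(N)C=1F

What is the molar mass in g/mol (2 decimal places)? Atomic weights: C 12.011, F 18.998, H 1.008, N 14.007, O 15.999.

266.09 g/mol

First, the molecular formula is C7H2F8N2 (counting implicit H from valence).
  C: 7 × 12.011 = 84.077
  F: 8 × 18.998 = 151.984
  H: 2 × 1.008 = 2.016
  N: 2 × 14.007 = 28.014
Sum: 7×12.011 + 8×18.998 + 2×1.008 + 2×14.007 = 266.091 → 266.09 g/mol.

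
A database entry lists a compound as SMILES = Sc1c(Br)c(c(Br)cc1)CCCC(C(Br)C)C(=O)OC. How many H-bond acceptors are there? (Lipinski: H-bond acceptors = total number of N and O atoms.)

N atoms: 0; O atoms: 2.
Lipinski HBA = 0 + 2 = 2.

2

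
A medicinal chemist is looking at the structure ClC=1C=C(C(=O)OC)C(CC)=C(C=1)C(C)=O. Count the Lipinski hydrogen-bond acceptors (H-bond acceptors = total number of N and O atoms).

3

N atoms: 0; O atoms: 3.
Lipinski HBA = 0 + 3 = 3.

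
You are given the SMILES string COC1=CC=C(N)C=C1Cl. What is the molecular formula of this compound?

Walk through each heavy atom and fill implicit hydrogens from standard valence (C 4, N 3, O 2, S 2, halogen 1):
  atom 1: C, bond orders sum to 1 (valence 4) → 3 H
  atom 2: O, bond orders sum to 2 (valence 2) → 0 H
  atom 3: C, bond orders sum to 4 (valence 4) → 0 H
  atom 4: C, bond orders sum to 3 (valence 4) → 1 H
  atom 5: C, bond orders sum to 3 (valence 4) → 1 H
  atom 6: C, bond orders sum to 4 (valence 4) → 0 H
  atom 7: N, bond orders sum to 1 (valence 3) → 2 H
  atom 8: C, bond orders sum to 3 (valence 4) → 1 H
  atom 9: C, bond orders sum to 4 (valence 4) → 0 H
  atom 10: Cl (halogen, monovalent) → 0 H
Totals → C:7, H:8, Cl:1, N:1, O:1.

C7H8ClNO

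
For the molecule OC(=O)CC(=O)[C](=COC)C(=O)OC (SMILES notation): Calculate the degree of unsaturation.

Degree of unsaturation = (number of rings) + (number of π bonds).
Ring closures in the SMILES: 0.
π bonds: 4 double bonds (each 1 DoU) → 4 DoU from unsaturation.
Total DoU = 0 + 4 = 4.

4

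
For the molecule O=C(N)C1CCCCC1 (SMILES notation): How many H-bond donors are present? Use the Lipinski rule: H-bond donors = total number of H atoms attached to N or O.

Donors: find every N or O and count the H atoms it carries.
  atom 1 (O): bond orders sum to 2 → 0 H
  atom 3 (N): bond orders sum to 1 → 2 H
Lipinski HBD = 2.

2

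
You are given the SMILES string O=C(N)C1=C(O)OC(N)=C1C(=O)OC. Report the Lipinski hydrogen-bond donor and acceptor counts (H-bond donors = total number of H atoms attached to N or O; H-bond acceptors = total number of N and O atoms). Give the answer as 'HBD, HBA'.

Donors: find every N or O and count the H atoms it carries.
  atom 1 (O): bond orders sum to 2 → 0 H
  atom 3 (N): bond orders sum to 1 → 2 H
  atom 6 (O): bond orders sum to 1 → 1 H
  atom 7 (O): bond orders sum to 2 → 0 H
  atom 9 (N): bond orders sum to 1 → 2 H
  atom 12 (O): bond orders sum to 2 → 0 H
  atom 13 (O): bond orders sum to 2 → 0 H
Lipinski HBD = 5.
Acceptors: N atoms = 2, O atoms = 5 → HBA = 7.

5, 7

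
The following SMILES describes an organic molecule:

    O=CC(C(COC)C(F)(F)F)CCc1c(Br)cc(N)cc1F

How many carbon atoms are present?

Count every carbon token in the SMILES (each C, including those in ring-closure positions and inside branches).
Carbon count: 14.

14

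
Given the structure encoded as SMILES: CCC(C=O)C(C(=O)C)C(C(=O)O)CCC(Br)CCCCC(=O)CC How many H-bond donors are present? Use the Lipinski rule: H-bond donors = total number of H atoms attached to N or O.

1

Donors: find every N or O and count the H atoms it carries.
  atom 5 (O): bond orders sum to 2 → 0 H
  atom 8 (O): bond orders sum to 2 → 0 H
  atom 12 (O): bond orders sum to 2 → 0 H
  atom 13 (O): bond orders sum to 1 → 1 H
  atom 23 (O): bond orders sum to 2 → 0 H
Lipinski HBD = 1.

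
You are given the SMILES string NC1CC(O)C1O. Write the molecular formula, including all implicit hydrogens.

Walk through each heavy atom and fill implicit hydrogens from standard valence (C 4, N 3, O 2, S 2, halogen 1):
  atom 1: N, bond orders sum to 1 (valence 3) → 2 H
  atom 2: C, bond orders sum to 3 (valence 4) → 1 H
  atom 3: C, bond orders sum to 2 (valence 4) → 2 H
  atom 4: C, bond orders sum to 3 (valence 4) → 1 H
  atom 5: O, bond orders sum to 1 (valence 2) → 1 H
  atom 6: C, bond orders sum to 3 (valence 4) → 1 H
  atom 7: O, bond orders sum to 1 (valence 2) → 1 H
Totals → C:4, H:9, N:1, O:2.

C4H9NO2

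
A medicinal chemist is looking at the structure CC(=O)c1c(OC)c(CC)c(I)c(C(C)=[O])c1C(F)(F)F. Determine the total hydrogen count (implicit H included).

14

Walk through each heavy atom and fill implicit hydrogens from standard valence (C 4, N 3, O 2, S 2, halogen 1); for lowercase aromatic atoms, an aromatic c carries 1 H when it has two neighbours and 0 H with three, and aromatic n carries 0 H:
  atom 1: C, bond orders sum to 1 (valence 4) → 3 H
  atom 2: C, bond orders sum to 4 (valence 4) → 0 H
  atom 3: O, bond orders sum to 2 (valence 2) → 0 H
  atom 4: aromatic c, 3 neighbours → 0 H
  atom 5: aromatic c, 3 neighbours → 0 H
  atom 6: O, bond orders sum to 2 (valence 2) → 0 H
  atom 7: C, bond orders sum to 1 (valence 4) → 3 H
  atom 8: aromatic c, 3 neighbours → 0 H
  atom 9: C, bond orders sum to 2 (valence 4) → 2 H
  atom 10: C, bond orders sum to 1 (valence 4) → 3 H
  atom 11: aromatic c, 3 neighbours → 0 H
  atom 12: I (halogen, monovalent) → 0 H
  atom 13: aromatic c, 3 neighbours → 0 H
  atom 14: C, bond orders sum to 4 (valence 4) → 0 H
  atom 15: C, bond orders sum to 1 (valence 4) → 3 H
  atom 16: O with explicit H count 0
  atom 17: aromatic c, 3 neighbours → 0 H
  atom 18: C, bond orders sum to 4 (valence 4) → 0 H
  atom 19: F (halogen, monovalent) → 0 H
  atom 20: F (halogen, monovalent) → 0 H
  atom 21: F (halogen, monovalent) → 0 H
Total hydrogens: 14.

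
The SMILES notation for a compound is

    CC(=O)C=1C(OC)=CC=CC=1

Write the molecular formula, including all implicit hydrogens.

Walk through each heavy atom and fill implicit hydrogens from standard valence (C 4, N 3, O 2, S 2, halogen 1):
  atom 1: C, bond orders sum to 1 (valence 4) → 3 H
  atom 2: C, bond orders sum to 4 (valence 4) → 0 H
  atom 3: O, bond orders sum to 2 (valence 2) → 0 H
  atom 4: C, bond orders sum to 4 (valence 4) → 0 H
  atom 5: C, bond orders sum to 4 (valence 4) → 0 H
  atom 6: O, bond orders sum to 2 (valence 2) → 0 H
  atom 7: C, bond orders sum to 1 (valence 4) → 3 H
  atom 8: C, bond orders sum to 3 (valence 4) → 1 H
  atom 9: C, bond orders sum to 3 (valence 4) → 1 H
  atom 10: C, bond orders sum to 3 (valence 4) → 1 H
  atom 11: C, bond orders sum to 3 (valence 4) → 1 H
Totals → C:9, H:10, O:2.
In Hill order: C9H10O2.

C9H10O2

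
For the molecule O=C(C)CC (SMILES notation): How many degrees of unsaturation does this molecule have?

1

Degree of unsaturation = (number of rings) + (number of π bonds).
Ring closures in the SMILES: 0.
π bonds: 1 double bond (each 1 DoU) → 1 DoU from unsaturation.
Total DoU = 0 + 1 = 1.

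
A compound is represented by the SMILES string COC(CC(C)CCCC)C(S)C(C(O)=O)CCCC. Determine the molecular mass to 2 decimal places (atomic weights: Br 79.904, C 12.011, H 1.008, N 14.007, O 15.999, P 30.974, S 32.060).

304.49 g/mol

First, the molecular formula is C16H32O3S (counting implicit H from valence).
  C: 16 × 12.011 = 192.176
  H: 32 × 1.008 = 32.256
  O: 3 × 15.999 = 47.997
  S: 1 × 32.060 = 32.060
Sum: 16×12.011 + 32×1.008 + 3×15.999 + 1×32.060 = 304.489 → 304.49 g/mol.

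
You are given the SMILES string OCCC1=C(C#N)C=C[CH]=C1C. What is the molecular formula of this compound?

Walk through each heavy atom and fill implicit hydrogens from standard valence (C 4, N 3, O 2, S 2, halogen 1):
  atom 1: O, bond orders sum to 1 (valence 2) → 1 H
  atom 2: C, bond orders sum to 2 (valence 4) → 2 H
  atom 3: C, bond orders sum to 2 (valence 4) → 2 H
  atom 4: C, bond orders sum to 4 (valence 4) → 0 H
  atom 5: C, bond orders sum to 4 (valence 4) → 0 H
  atom 6: C, bond orders sum to 4 (valence 4) → 0 H
  atom 7: N, bond orders sum to 3 (valence 3) → 0 H
  atom 8: C, bond orders sum to 3 (valence 4) → 1 H
  atom 9: C, bond orders sum to 3 (valence 4) → 1 H
  atom 10: C with explicit H count 1
  atom 11: C, bond orders sum to 4 (valence 4) → 0 H
  atom 12: C, bond orders sum to 1 (valence 4) → 3 H
Totals → C:10, H:11, N:1, O:1.
In Hill order: C10H11NO.

C10H11NO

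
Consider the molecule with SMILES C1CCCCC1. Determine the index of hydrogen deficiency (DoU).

Molecular formula: C6H12.
DoU = (2C + 2 + N − H − X) / 2, where X is the halogen count and O/S are ignored.
    = (2·6 + 2 + 0 − 12 − 0) / 2 = 2 / 2 = 1.

1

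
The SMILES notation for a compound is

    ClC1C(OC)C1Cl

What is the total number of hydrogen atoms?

6

Walk through each heavy atom and fill implicit hydrogens from standard valence (C 4, N 3, O 2, S 2, halogen 1):
  atom 1: Cl (halogen, monovalent) → 0 H
  atom 2: C, bond orders sum to 3 (valence 4) → 1 H
  atom 3: C, bond orders sum to 3 (valence 4) → 1 H
  atom 4: O, bond orders sum to 2 (valence 2) → 0 H
  atom 5: C, bond orders sum to 1 (valence 4) → 3 H
  atom 6: C, bond orders sum to 3 (valence 4) → 1 H
  atom 7: Cl (halogen, monovalent) → 0 H
Total hydrogens: 6.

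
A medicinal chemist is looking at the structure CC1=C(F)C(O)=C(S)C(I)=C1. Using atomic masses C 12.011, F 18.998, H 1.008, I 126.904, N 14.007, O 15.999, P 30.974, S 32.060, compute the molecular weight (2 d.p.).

First, the molecular formula is C7H6FIOS (counting implicit H from valence).
  C: 7 × 12.011 = 84.077
  F: 1 × 18.998 = 18.998
  H: 6 × 1.008 = 6.048
  I: 1 × 126.904 = 126.904
  O: 1 × 15.999 = 15.999
  S: 1 × 32.060 = 32.060
Sum: 7×12.011 + 1×18.998 + 6×1.008 + 1×126.904 + 1×15.999 + 1×32.060 = 284.086 → 284.09 g/mol.

284.09 g/mol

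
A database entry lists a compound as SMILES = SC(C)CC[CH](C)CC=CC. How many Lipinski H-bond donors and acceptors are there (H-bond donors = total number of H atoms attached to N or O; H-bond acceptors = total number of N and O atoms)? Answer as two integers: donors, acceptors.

0, 0

Donors: find every N or O and count the H atoms it carries.
  (no N or O atoms present)
Lipinski HBD = 0.
Acceptors: N atoms = 0, O atoms = 0 → HBA = 0.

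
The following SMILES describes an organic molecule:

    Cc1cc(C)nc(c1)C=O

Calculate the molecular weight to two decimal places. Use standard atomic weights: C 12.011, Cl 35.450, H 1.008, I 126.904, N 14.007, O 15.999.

135.17 g/mol

First, the molecular formula is C8H9NO (counting implicit H from valence).
  C: 8 × 12.011 = 96.088
  H: 9 × 1.008 = 9.072
  N: 1 × 14.007 = 14.007
  O: 1 × 15.999 = 15.999
Sum: 8×12.011 + 9×1.008 + 1×14.007 + 1×15.999 = 135.166 → 135.17 g/mol.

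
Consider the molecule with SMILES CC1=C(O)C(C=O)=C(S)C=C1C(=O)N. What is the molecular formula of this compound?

Walk through each heavy atom and fill implicit hydrogens from standard valence (C 4, N 3, O 2, S 2, halogen 1):
  atom 1: C, bond orders sum to 1 (valence 4) → 3 H
  atom 2: C, bond orders sum to 4 (valence 4) → 0 H
  atom 3: C, bond orders sum to 4 (valence 4) → 0 H
  atom 4: O, bond orders sum to 1 (valence 2) → 1 H
  atom 5: C, bond orders sum to 4 (valence 4) → 0 H
  atom 6: C, bond orders sum to 3 (valence 4) → 1 H
  atom 7: O, bond orders sum to 2 (valence 2) → 0 H
  atom 8: C, bond orders sum to 4 (valence 4) → 0 H
  atom 9: S, bond orders sum to 1 (valence 2) → 1 H
  atom 10: C, bond orders sum to 3 (valence 4) → 1 H
  atom 11: C, bond orders sum to 4 (valence 4) → 0 H
  atom 12: C, bond orders sum to 4 (valence 4) → 0 H
  atom 13: O, bond orders sum to 2 (valence 2) → 0 H
  atom 14: N, bond orders sum to 1 (valence 3) → 2 H
Totals → C:9, H:9, N:1, O:3, S:1.

C9H9NO3S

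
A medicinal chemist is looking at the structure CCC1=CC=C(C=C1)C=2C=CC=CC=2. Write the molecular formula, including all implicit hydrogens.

C14H14

Walk through each heavy atom and fill implicit hydrogens from standard valence (C 4, N 3, O 2, S 2, halogen 1):
  atom 1: C, bond orders sum to 1 (valence 4) → 3 H
  atom 2: C, bond orders sum to 2 (valence 4) → 2 H
  atom 3: C, bond orders sum to 4 (valence 4) → 0 H
  atom 4: C, bond orders sum to 3 (valence 4) → 1 H
  atom 5: C, bond orders sum to 3 (valence 4) → 1 H
  atom 6: C, bond orders sum to 4 (valence 4) → 0 H
  atom 7: C, bond orders sum to 3 (valence 4) → 1 H
  atom 8: C, bond orders sum to 3 (valence 4) → 1 H
  atom 9: C, bond orders sum to 4 (valence 4) → 0 H
  atom 10: C, bond orders sum to 3 (valence 4) → 1 H
  atom 11: C, bond orders sum to 3 (valence 4) → 1 H
  atom 12: C, bond orders sum to 3 (valence 4) → 1 H
  atom 13: C, bond orders sum to 3 (valence 4) → 1 H
  atom 14: C, bond orders sum to 3 (valence 4) → 1 H
Totals → C:14, H:14.
In Hill order: C14H14.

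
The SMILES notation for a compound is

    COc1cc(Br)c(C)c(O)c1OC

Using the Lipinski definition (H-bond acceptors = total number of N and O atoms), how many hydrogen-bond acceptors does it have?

N atoms: 0; O atoms: 3.
Lipinski HBA = 0 + 3 = 3.

3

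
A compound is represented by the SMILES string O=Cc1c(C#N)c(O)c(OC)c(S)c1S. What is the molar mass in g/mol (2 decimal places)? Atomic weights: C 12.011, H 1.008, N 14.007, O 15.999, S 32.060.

241.28 g/mol

First, the molecular formula is C9H7NO3S2 (counting implicit H from valence).
  C: 9 × 12.011 = 108.099
  H: 7 × 1.008 = 7.056
  N: 1 × 14.007 = 14.007
  O: 3 × 15.999 = 47.997
  S: 2 × 32.060 = 64.120
Sum: 9×12.011 + 7×1.008 + 1×14.007 + 3×15.999 + 2×32.060 = 241.279 → 241.28 g/mol.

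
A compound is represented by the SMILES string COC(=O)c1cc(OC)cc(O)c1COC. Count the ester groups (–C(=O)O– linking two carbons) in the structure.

The ester motif appears at heavy-atom position 3 in the SMILES.
Other groups present: 2 ether, 1 hydroxyl.
Ester count: 1.

1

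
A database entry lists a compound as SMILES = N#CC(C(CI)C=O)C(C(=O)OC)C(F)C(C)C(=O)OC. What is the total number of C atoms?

13

Count every carbon token in the SMILES (each C, including those in ring-closure positions and inside branches).
Carbon count: 13.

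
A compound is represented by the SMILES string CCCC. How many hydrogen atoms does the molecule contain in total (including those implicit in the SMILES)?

10

Walk through each heavy atom and fill implicit hydrogens from standard valence (C 4, N 3, O 2, S 2, halogen 1):
  atom 1: C, bond orders sum to 1 (valence 4) → 3 H
  atom 2: C, bond orders sum to 2 (valence 4) → 2 H
  atom 3: C, bond orders sum to 2 (valence 4) → 2 H
  atom 4: C, bond orders sum to 1 (valence 4) → 3 H
Total hydrogens: 10.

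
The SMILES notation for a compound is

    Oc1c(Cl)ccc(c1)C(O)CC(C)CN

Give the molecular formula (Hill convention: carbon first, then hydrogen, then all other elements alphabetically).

Walk through each heavy atom and fill implicit hydrogens from standard valence (C 4, N 3, O 2, S 2, halogen 1); for lowercase aromatic atoms, an aromatic c carries 1 H when it has two neighbours and 0 H with three, and aromatic n carries 0 H:
  atom 1: O, bond orders sum to 1 (valence 2) → 1 H
  atom 2: aromatic c, 3 neighbours → 0 H
  atom 3: aromatic c, 3 neighbours → 0 H
  atom 4: Cl (halogen, monovalent) → 0 H
  atom 5: aromatic c, 2 neighbours → 1 H
  atom 6: aromatic c, 2 neighbours → 1 H
  atom 7: aromatic c, 3 neighbours → 0 H
  atom 8: aromatic c, 2 neighbours → 1 H
  atom 9: C, bond orders sum to 3 (valence 4) → 1 H
  atom 10: O, bond orders sum to 1 (valence 2) → 1 H
  atom 11: C, bond orders sum to 2 (valence 4) → 2 H
  atom 12: C, bond orders sum to 3 (valence 4) → 1 H
  atom 13: C, bond orders sum to 1 (valence 4) → 3 H
  atom 14: C, bond orders sum to 2 (valence 4) → 2 H
  atom 15: N, bond orders sum to 1 (valence 3) → 2 H
Totals → C:11, H:16, Cl:1, N:1, O:2.

C11H16ClNO2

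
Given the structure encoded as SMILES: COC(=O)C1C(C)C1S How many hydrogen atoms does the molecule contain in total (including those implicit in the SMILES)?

Walk through each heavy atom and fill implicit hydrogens from standard valence (C 4, N 3, O 2, S 2, halogen 1):
  atom 1: C, bond orders sum to 1 (valence 4) → 3 H
  atom 2: O, bond orders sum to 2 (valence 2) → 0 H
  atom 3: C, bond orders sum to 4 (valence 4) → 0 H
  atom 4: O, bond orders sum to 2 (valence 2) → 0 H
  atom 5: C, bond orders sum to 3 (valence 4) → 1 H
  atom 6: C, bond orders sum to 3 (valence 4) → 1 H
  atom 7: C, bond orders sum to 1 (valence 4) → 3 H
  atom 8: C, bond orders sum to 3 (valence 4) → 1 H
  atom 9: S, bond orders sum to 1 (valence 2) → 1 H
Total hydrogens: 10.

10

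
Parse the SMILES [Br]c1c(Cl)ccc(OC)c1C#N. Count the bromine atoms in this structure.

Scan the SMILES for Br atoms (remember two-letter symbols like Cl and Br are single atoms).
Bromine count: 1.

1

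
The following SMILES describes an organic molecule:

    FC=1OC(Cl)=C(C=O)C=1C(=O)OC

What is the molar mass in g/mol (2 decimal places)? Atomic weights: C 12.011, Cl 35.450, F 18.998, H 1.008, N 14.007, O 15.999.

206.55 g/mol

First, the molecular formula is C7H4ClFO4 (counting implicit H from valence).
  C: 7 × 12.011 = 84.077
  Cl: 1 × 35.450 = 35.450
  F: 1 × 18.998 = 18.998
  H: 4 × 1.008 = 4.032
  O: 4 × 15.999 = 63.996
Sum: 7×12.011 + 1×35.450 + 1×18.998 + 4×1.008 + 4×15.999 = 206.553 → 206.55 g/mol.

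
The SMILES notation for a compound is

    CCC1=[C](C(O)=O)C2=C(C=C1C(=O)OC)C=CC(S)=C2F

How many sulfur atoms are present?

Scan the SMILES for S atoms (remember two-letter symbols like Cl and Br are single atoms).
Sulfur count: 1.

1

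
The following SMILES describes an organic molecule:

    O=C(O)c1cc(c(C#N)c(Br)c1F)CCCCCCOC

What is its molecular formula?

C15H17BrFNO3

Walk through each heavy atom and fill implicit hydrogens from standard valence (C 4, N 3, O 2, S 2, halogen 1); for lowercase aromatic atoms, an aromatic c carries 1 H when it has two neighbours and 0 H with three, and aromatic n carries 0 H:
  atom 1: O, bond orders sum to 2 (valence 2) → 0 H
  atom 2: C, bond orders sum to 4 (valence 4) → 0 H
  atom 3: O, bond orders sum to 1 (valence 2) → 1 H
  atom 4: aromatic c, 3 neighbours → 0 H
  atom 5: aromatic c, 2 neighbours → 1 H
  atom 6: aromatic c, 3 neighbours → 0 H
  atom 7: aromatic c, 3 neighbours → 0 H
  atom 8: C, bond orders sum to 4 (valence 4) → 0 H
  atom 9: N, bond orders sum to 3 (valence 3) → 0 H
  atom 10: aromatic c, 3 neighbours → 0 H
  atom 11: Br (halogen, monovalent) → 0 H
  atom 12: aromatic c, 3 neighbours → 0 H
  atom 13: F (halogen, monovalent) → 0 H
  atom 14: C, bond orders sum to 2 (valence 4) → 2 H
  atom 15: C, bond orders sum to 2 (valence 4) → 2 H
  atom 16: C, bond orders sum to 2 (valence 4) → 2 H
  atom 17: C, bond orders sum to 2 (valence 4) → 2 H
  atom 18: C, bond orders sum to 2 (valence 4) → 2 H
  atom 19: C, bond orders sum to 2 (valence 4) → 2 H
  atom 20: O, bond orders sum to 2 (valence 2) → 0 H
  atom 21: C, bond orders sum to 1 (valence 4) → 3 H
Totals → C:15, H:17, Br:1, F:1, N:1, O:3.
In Hill order: C15H17BrFNO3.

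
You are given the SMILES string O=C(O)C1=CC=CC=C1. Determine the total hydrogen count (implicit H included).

6

Walk through each heavy atom and fill implicit hydrogens from standard valence (C 4, N 3, O 2, S 2, halogen 1):
  atom 1: O, bond orders sum to 2 (valence 2) → 0 H
  atom 2: C, bond orders sum to 4 (valence 4) → 0 H
  atom 3: O, bond orders sum to 1 (valence 2) → 1 H
  atom 4: C, bond orders sum to 4 (valence 4) → 0 H
  atom 5: C, bond orders sum to 3 (valence 4) → 1 H
  atom 6: C, bond orders sum to 3 (valence 4) → 1 H
  atom 7: C, bond orders sum to 3 (valence 4) → 1 H
  atom 8: C, bond orders sum to 3 (valence 4) → 1 H
  atom 9: C, bond orders sum to 3 (valence 4) → 1 H
Total hydrogens: 6.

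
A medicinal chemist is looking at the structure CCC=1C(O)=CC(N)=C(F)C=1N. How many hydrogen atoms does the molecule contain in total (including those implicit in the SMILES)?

Walk through each heavy atom and fill implicit hydrogens from standard valence (C 4, N 3, O 2, S 2, halogen 1):
  atom 1: C, bond orders sum to 1 (valence 4) → 3 H
  atom 2: C, bond orders sum to 2 (valence 4) → 2 H
  atom 3: C, bond orders sum to 4 (valence 4) → 0 H
  atom 4: C, bond orders sum to 4 (valence 4) → 0 H
  atom 5: O, bond orders sum to 1 (valence 2) → 1 H
  atom 6: C, bond orders sum to 3 (valence 4) → 1 H
  atom 7: C, bond orders sum to 4 (valence 4) → 0 H
  atom 8: N, bond orders sum to 1 (valence 3) → 2 H
  atom 9: C, bond orders sum to 4 (valence 4) → 0 H
  atom 10: F (halogen, monovalent) → 0 H
  atom 11: C, bond orders sum to 4 (valence 4) → 0 H
  atom 12: N, bond orders sum to 1 (valence 3) → 2 H
Total hydrogens: 11.

11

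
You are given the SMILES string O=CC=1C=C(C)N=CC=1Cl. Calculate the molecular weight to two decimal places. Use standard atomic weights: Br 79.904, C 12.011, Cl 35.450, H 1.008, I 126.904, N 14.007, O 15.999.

First, the molecular formula is C7H6ClNO (counting implicit H from valence).
  C: 7 × 12.011 = 84.077
  Cl: 1 × 35.450 = 35.450
  H: 6 × 1.008 = 6.048
  N: 1 × 14.007 = 14.007
  O: 1 × 15.999 = 15.999
Sum: 7×12.011 + 1×35.450 + 6×1.008 + 1×14.007 + 1×15.999 = 155.581 → 155.58 g/mol.

155.58 g/mol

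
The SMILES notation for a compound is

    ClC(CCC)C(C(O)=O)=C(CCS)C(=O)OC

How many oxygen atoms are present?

4

Scan the SMILES for O atoms (remember two-letter symbols like Cl and Br are single atoms).
Oxygen count: 4.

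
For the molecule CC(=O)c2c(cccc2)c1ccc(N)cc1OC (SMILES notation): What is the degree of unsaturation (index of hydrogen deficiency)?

Molecular formula: C15H15NO2.
DoU = (2C + 2 + N − H − X) / 2, where X is the halogen count and O/S are ignored.
    = (2·15 + 2 + 1 − 15 − 0) / 2 = 18 / 2 = 9.

9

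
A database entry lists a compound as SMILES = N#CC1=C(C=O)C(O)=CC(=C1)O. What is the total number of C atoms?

8

Count every carbon token in the SMILES (each C, including those in ring-closure positions and inside branches).
Carbon count: 8.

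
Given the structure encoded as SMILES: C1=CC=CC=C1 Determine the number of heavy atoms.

6

Every atom symbol written in the SMILES (organic subset) is one heavy atom; implicit H are not written.
Heavy atoms by element → C:6.
Total: 6.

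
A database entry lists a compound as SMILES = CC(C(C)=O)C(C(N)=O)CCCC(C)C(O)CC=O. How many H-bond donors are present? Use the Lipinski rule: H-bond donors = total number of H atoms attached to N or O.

3

Donors: find every N or O and count the H atoms it carries.
  atom 5 (O): bond orders sum to 2 → 0 H
  atom 8 (N): bond orders sum to 1 → 2 H
  atom 9 (O): bond orders sum to 2 → 0 H
  atom 16 (O): bond orders sum to 1 → 1 H
  atom 19 (O): bond orders sum to 2 → 0 H
Lipinski HBD = 3.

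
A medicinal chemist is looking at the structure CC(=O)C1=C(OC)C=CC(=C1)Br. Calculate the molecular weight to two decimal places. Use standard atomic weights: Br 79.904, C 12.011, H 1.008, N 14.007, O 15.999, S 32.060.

229.07 g/mol

First, the molecular formula is C9H9BrO2 (counting implicit H from valence).
  Br: 1 × 79.904 = 79.904
  C: 9 × 12.011 = 108.099
  H: 9 × 1.008 = 9.072
  O: 2 × 15.999 = 31.998
Sum: 1×79.904 + 9×12.011 + 9×1.008 + 2×15.999 = 229.073 → 229.07 g/mol.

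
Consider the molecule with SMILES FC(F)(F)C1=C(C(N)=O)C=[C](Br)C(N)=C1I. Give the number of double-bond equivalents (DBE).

Molecular formula: C8H5BrF3IN2O.
DoU = (2C + 2 + N − H − X) / 2, where X is the halogen count and O/S are ignored.
    = (2·8 + 2 + 2 − 5 − 5) / 2 = 10 / 2 = 5.

5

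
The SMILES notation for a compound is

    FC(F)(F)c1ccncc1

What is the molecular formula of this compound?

C6H4F3N

Walk through each heavy atom and fill implicit hydrogens from standard valence (C 4, N 3, O 2, S 2, halogen 1); for lowercase aromatic atoms, an aromatic c carries 1 H when it has two neighbours and 0 H with three, and aromatic n carries 0 H:
  atom 1: F (halogen, monovalent) → 0 H
  atom 2: C, bond orders sum to 4 (valence 4) → 0 H
  atom 3: F (halogen, monovalent) → 0 H
  atom 4: F (halogen, monovalent) → 0 H
  atom 5: aromatic c, 3 neighbours → 0 H
  atom 6: aromatic c, 2 neighbours → 1 H
  atom 7: aromatic c, 2 neighbours → 1 H
  atom 8: aromatic n, 2 neighbours → 0 H
  atom 9: aromatic c, 2 neighbours → 1 H
  atom 10: aromatic c, 2 neighbours → 1 H
Totals → C:6, H:4, F:3, N:1.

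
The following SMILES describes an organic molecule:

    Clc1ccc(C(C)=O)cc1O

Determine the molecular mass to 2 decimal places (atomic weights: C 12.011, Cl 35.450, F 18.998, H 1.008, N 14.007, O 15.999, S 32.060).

First, the molecular formula is C8H7ClO2 (counting implicit H from valence).
  C: 8 × 12.011 = 96.088
  Cl: 1 × 35.450 = 35.450
  H: 7 × 1.008 = 7.056
  O: 2 × 15.999 = 31.998
Sum: 8×12.011 + 1×35.450 + 7×1.008 + 2×15.999 = 170.592 → 170.59 g/mol.

170.59 g/mol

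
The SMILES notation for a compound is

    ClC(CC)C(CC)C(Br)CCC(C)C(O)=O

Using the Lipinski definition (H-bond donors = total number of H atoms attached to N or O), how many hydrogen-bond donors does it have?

Donors: find every N or O and count the H atoms it carries.
  atom 15 (O): bond orders sum to 1 → 1 H
  atom 16 (O): bond orders sum to 2 → 0 H
Lipinski HBD = 1.

1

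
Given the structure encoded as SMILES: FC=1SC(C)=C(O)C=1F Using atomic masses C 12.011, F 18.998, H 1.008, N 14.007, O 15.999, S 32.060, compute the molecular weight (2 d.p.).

150.14 g/mol

First, the molecular formula is C5H4F2OS (counting implicit H from valence).
  C: 5 × 12.011 = 60.055
  F: 2 × 18.998 = 37.996
  H: 4 × 1.008 = 4.032
  O: 1 × 15.999 = 15.999
  S: 1 × 32.060 = 32.060
Sum: 5×12.011 + 2×18.998 + 4×1.008 + 1×15.999 + 1×32.060 = 150.142 → 150.14 g/mol.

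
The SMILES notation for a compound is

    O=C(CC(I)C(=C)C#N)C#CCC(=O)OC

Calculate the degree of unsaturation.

7

Molecular formula: C11H10INO3.
DoU = (2C + 2 + N − H − X) / 2, where X is the halogen count and O/S are ignored.
    = (2·11 + 2 + 1 − 10 − 1) / 2 = 14 / 2 = 7.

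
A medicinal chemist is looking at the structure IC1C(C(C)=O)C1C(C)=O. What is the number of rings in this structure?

1

In SMILES, each pair of matching ring-closure digits denotes one ring-closing bond; the number of such bonds equals the number of independent rings.
Ring-closure bonds here: 1.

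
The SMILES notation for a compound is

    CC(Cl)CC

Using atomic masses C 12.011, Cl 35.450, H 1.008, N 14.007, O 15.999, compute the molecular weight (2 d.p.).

First, the molecular formula is C4H9Cl (counting implicit H from valence).
  C: 4 × 12.011 = 48.044
  Cl: 1 × 35.450 = 35.450
  H: 9 × 1.008 = 9.072
Sum: 4×12.011 + 1×35.450 + 9×1.008 = 92.566 → 92.57 g/mol.

92.57 g/mol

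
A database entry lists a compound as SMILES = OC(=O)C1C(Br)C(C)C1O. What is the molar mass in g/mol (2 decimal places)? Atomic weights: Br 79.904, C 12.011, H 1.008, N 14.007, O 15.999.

209.04 g/mol

First, the molecular formula is C6H9BrO3 (counting implicit H from valence).
  Br: 1 × 79.904 = 79.904
  C: 6 × 12.011 = 72.066
  H: 9 × 1.008 = 9.072
  O: 3 × 15.999 = 47.997
Sum: 1×79.904 + 6×12.011 + 9×1.008 + 3×15.999 = 209.039 → 209.04 g/mol.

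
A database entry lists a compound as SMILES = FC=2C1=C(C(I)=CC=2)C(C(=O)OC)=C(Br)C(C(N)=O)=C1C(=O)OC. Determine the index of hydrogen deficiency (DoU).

10

Degree of unsaturation = (number of rings) + (number of π bonds).
Ring closures in the SMILES: 2.
π bonds: 8 double bonds (each 1 DoU) → 8 DoU from unsaturation.
Total DoU = 2 + 8 = 10.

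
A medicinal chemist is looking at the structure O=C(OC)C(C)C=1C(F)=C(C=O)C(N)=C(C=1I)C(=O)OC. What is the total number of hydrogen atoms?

Walk through each heavy atom and fill implicit hydrogens from standard valence (C 4, N 3, O 2, S 2, halogen 1):
  atom 1: O, bond orders sum to 2 (valence 2) → 0 H
  atom 2: C, bond orders sum to 4 (valence 4) → 0 H
  atom 3: O, bond orders sum to 2 (valence 2) → 0 H
  atom 4: C, bond orders sum to 1 (valence 4) → 3 H
  atom 5: C, bond orders sum to 3 (valence 4) → 1 H
  atom 6: C, bond orders sum to 1 (valence 4) → 3 H
  atom 7: C, bond orders sum to 4 (valence 4) → 0 H
  atom 8: C, bond orders sum to 4 (valence 4) → 0 H
  atom 9: F (halogen, monovalent) → 0 H
  atom 10: C, bond orders sum to 4 (valence 4) → 0 H
  atom 11: C, bond orders sum to 3 (valence 4) → 1 H
  atom 12: O, bond orders sum to 2 (valence 2) → 0 H
  atom 13: C, bond orders sum to 4 (valence 4) → 0 H
  atom 14: N, bond orders sum to 1 (valence 3) → 2 H
  atom 15: C, bond orders sum to 4 (valence 4) → 0 H
  atom 16: C, bond orders sum to 4 (valence 4) → 0 H
  atom 17: I (halogen, monovalent) → 0 H
  atom 18: C, bond orders sum to 4 (valence 4) → 0 H
  atom 19: O, bond orders sum to 2 (valence 2) → 0 H
  atom 20: O, bond orders sum to 2 (valence 2) → 0 H
  atom 21: C, bond orders sum to 1 (valence 4) → 3 H
Total hydrogens: 13.

13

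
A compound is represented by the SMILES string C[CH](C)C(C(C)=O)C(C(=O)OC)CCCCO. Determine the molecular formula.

C13H24O4

Walk through each heavy atom and fill implicit hydrogens from standard valence (C 4, N 3, O 2, S 2, halogen 1):
  atom 1: C, bond orders sum to 1 (valence 4) → 3 H
  atom 2: C with explicit H count 1
  atom 3: C, bond orders sum to 1 (valence 4) → 3 H
  atom 4: C, bond orders sum to 3 (valence 4) → 1 H
  atom 5: C, bond orders sum to 4 (valence 4) → 0 H
  atom 6: C, bond orders sum to 1 (valence 4) → 3 H
  atom 7: O, bond orders sum to 2 (valence 2) → 0 H
  atom 8: C, bond orders sum to 3 (valence 4) → 1 H
  atom 9: C, bond orders sum to 4 (valence 4) → 0 H
  atom 10: O, bond orders sum to 2 (valence 2) → 0 H
  atom 11: O, bond orders sum to 2 (valence 2) → 0 H
  atom 12: C, bond orders sum to 1 (valence 4) → 3 H
  atom 13: C, bond orders sum to 2 (valence 4) → 2 H
  atom 14: C, bond orders sum to 2 (valence 4) → 2 H
  atom 15: C, bond orders sum to 2 (valence 4) → 2 H
  atom 16: C, bond orders sum to 2 (valence 4) → 2 H
  atom 17: O, bond orders sum to 1 (valence 2) → 1 H
Totals → C:13, H:24, O:4.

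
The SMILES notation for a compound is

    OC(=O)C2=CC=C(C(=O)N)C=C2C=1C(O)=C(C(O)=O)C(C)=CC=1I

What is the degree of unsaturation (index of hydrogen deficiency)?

Degree of unsaturation = (number of rings) + (number of π bonds).
Ring closures in the SMILES: 2.
π bonds: 9 double bonds (each 1 DoU) → 9 DoU from unsaturation.
Total DoU = 2 + 9 = 11.

11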